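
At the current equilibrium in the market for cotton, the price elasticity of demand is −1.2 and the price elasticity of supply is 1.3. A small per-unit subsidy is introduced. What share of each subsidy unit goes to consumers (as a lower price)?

Consumer share = 0.52

For a small subsidy around the equilibrium, the benefit split depends on the relative slopes, which at a point are proportional to the elasticities.
Buyer share = εs/(εs + |εd|) = 1.3/(1.3 + 1.2) = 0.52; seller share = |εd|/(εs + |εd|) = 0.48.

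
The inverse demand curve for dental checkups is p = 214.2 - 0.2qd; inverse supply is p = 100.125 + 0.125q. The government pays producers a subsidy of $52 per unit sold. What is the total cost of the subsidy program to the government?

Pre-subsidy: 214.2 - 0.2q = 100.125 + 0.125q gives q* = 351 and p* = 144.
With the subsidy, sellers receive ps = pb + 52 for each unit, where pb is the price buyers pay.
On the curves, pb = 214.2 - 0.2q and ps = 100.125 + 0.125q; the wedge ps − pb = 52 gives 100.125 + 0.125q − (214.2 - 0.2q) = 52, so q' = 511.
Then pb = 214.2 − 0.2·511 = 112 and ps = 100.125 + 0.125·511 = 164.
Government outlay = subsidy × quantity = 52 × 511 = 26572.

Government cost = $26572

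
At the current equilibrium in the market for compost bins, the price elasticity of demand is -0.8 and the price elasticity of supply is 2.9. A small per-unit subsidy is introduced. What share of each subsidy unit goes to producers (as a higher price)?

For a small subsidy around the equilibrium, the benefit split depends on the relative slopes, which at a point are proportional to the elasticities.
Buyer share = εs/(εs + |εd|) = 2.9/(2.9 + 0.8) = 29/37; seller share = |εd|/(εs + |εd|) = 8/37.
So producers capture 8/37 of the subsidy.

Producer share = 8/37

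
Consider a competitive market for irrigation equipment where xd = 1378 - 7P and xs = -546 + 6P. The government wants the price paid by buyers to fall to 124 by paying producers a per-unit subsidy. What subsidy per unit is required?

Required subsidy s = 52 per unit

At a buyer price of 124, quantity demanded is 1378 − 7·124 = 510.
Sellers supply 510 only when they receive Ps with -546 + 6·Ps = 510, i.e. Ps = 176.
s = Ps − Pb = 176 − 124 = 52.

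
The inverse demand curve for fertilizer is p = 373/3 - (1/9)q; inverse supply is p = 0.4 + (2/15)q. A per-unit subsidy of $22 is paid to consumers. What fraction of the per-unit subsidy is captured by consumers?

Consumer share = 5/11

Pre-subsidy: 373/3 - (1/9)q = 0.4 + (2/15)q gives q* = 507 and p* = 68.
With the rebate, buyers effectively pay pb = ps − 22, where ps is the price sellers receive.
On the curves, pb = 373/3 - (1/9)q and ps = 0.4 + (2/15)q; the wedge ps − pb = 22 gives 0.4 + (2/15)q − (373/3 - (1/9)q) = 22, so q' = 597.
Then pb = 373/3 − (1/9)·597 = 58 and ps = 0.4 + (2/15)·597 = 80.
Buyers' price falls by p* − pb = 68 − 58 = 10; sellers' price rises by ps − p* = 80 − 68 = 12.
So consumers capture 10/22 = 5/11 of each unit of subsidy.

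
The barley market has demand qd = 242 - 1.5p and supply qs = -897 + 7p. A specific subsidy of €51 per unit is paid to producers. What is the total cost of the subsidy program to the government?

Government cost = €5304

Pre-subsidy: 242 - 1.5p = -897 + 7p gives p* = 134, q* = 41.
With the subsidy, sellers receive ps = pb + 51 for each unit, where pb is the price buyers pay.
Supply in terms of pb becomes qs = -897 + 7(pb + 51) = -540 + 7pb. Setting this equal to demand: 242 - 1.5pb = -540 + 7pb, so pb = 92.
Sellers receive ps = 92 + 51 = 143; q' = 242 − 1.5·92 = 104.
Government outlay = subsidy × quantity = 51 × 104 = 5304.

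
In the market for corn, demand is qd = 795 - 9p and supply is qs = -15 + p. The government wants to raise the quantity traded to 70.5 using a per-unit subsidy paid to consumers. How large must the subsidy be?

Required subsidy s = 5 per unit

At q = 70.5, invert demand for the buyer price: pb = (795 − 70.5)/9 = 80.5; invert supply for the seller price: ps = (70.5 − (-15))/1 = 85.5.
The subsidy must fill the gap: s = ps − pb = 85.5 − 80.5 = 5.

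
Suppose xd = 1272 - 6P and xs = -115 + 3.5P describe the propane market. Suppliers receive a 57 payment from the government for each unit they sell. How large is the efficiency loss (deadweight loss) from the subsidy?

Deadweight loss = 3591

Pre-subsidy: 1272 - 6P = -115 + 3.5P gives P* = 146, x* = 396.
With the subsidy, sellers receive Ps = Pb + 57 for each unit, where Pb is the price buyers pay.
Supply in terms of Pb becomes xs = -115 + 3.5(Pb + 57) = 84.5 + 3.5Pb. Setting this equal to demand: 1272 - 6Pb = 84.5 + 3.5Pb, so Pb = 125.
Sellers receive Ps = 125 + 57 = 182; x' = 1272 − 6·125 = 522.
The subsidy expands output by 522 − 396 = 126 past the efficient level; on those units the gap between marginal cost and willingness to pay runs from 0 up to 57.
DWL = ½ × 57 × 126 = 3591.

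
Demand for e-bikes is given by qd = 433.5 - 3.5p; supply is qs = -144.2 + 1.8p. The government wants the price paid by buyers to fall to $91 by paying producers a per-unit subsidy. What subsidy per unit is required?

At a buyer price of 91, quantity demanded is 433.5 − 3.5·91 = 115.
Sellers supply 115 only when they receive ps with -144.2 + 1.8·ps = 115, i.e. ps = 144.
s = ps − pb = 144 − 91 = 53.

Required subsidy s = $53 per unit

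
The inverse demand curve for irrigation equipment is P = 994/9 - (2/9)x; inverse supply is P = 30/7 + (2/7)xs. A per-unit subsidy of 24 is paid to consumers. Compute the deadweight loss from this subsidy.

Deadweight loss = 567

Pre-subsidy: 994/9 - (2/9)x = 30/7 + (2/7)x gives x* = 209 and P* = 64.
With the rebate, buyers effectively pay Pb = Ps − 24, where Ps is the price sellers receive.
On the curves, Pb = 994/9 - (2/9)x and Ps = 30/7 + (2/7)x; the wedge Ps − Pb = 24 gives 30/7 + (2/7)x − (994/9 - (2/9)x) = 24, so x' = 256.25.
Then Pb = 994/9 − (2/9)·256.25 = 53.5 and Ps = 30/7 + (2/7)·256.25 = 77.5.
The subsidy expands output by 256.25 − 209 = 47.25 past the efficient level; on those units the gap between marginal cost and willingness to pay runs from 0 up to 24.
DWL = ½ × 24 × 47.25 = 567.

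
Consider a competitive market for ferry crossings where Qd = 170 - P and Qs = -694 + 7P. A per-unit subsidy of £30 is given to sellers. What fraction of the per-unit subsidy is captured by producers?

Producer share = 0.125

Pre-subsidy: 170 - P = -694 + 7P gives P* = 108, Q* = 62.
With the subsidy, sellers receive Ps = Pb + 30 for each unit, where Pb is the price buyers pay.
Supply in terms of Pb becomes Qs = -694 + 7(Pb + 30) = -484 + 7Pb. Setting this equal to demand: 170 - Pb = -484 + 7Pb, so Pb = 81.75.
Sellers receive Ps = 81.75 + 30 = 111.75; Q' = 170 − 1·81.75 = 88.25.
Buyers' price falls by P* − Pb = 108 − 81.75 = 26.25; sellers' price rises by Ps − P* = 111.75 − 108 = 3.75.
So producers capture 3.75/30 = 0.125 of each unit of subsidy.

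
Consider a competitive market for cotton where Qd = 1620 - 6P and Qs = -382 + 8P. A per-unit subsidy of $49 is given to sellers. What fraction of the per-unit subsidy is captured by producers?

Pre-subsidy: 1620 - 6P = -382 + 8P gives P* = 143, Q* = 762.
With the subsidy, sellers receive Ps = Pb + 49 for each unit, where Pb is the price buyers pay.
Supply in terms of Pb becomes Qs = -382 + 8(Pb + 49) = 10 + 8Pb. Setting this equal to demand: 1620 - 6Pb = 10 + 8Pb, so Pb = 115.
Sellers receive Ps = 115 + 49 = 164; Q' = 1620 − 6·115 = 930.
Buyers' price falls by P* − Pb = 143 − 115 = 28; sellers' price rises by Ps − P* = 164 − 143 = 21.
So producers capture 21/49 = 3/7 of each unit of subsidy.

Producer share = 3/7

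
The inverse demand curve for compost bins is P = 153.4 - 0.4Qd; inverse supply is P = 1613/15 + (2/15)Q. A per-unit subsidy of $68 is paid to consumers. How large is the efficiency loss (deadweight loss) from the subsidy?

Deadweight loss = $4335

Pre-subsidy: 153.4 - 0.4Q = 1613/15 + (2/15)Q gives Q* = 86 and P* = 119.
With the rebate, buyers effectively pay Pb = Ps − 68, where Ps is the price sellers receive.
On the curves, Pb = 153.4 - 0.4Q and Ps = 1613/15 + (2/15)Q; the wedge Ps − Pb = 68 gives 1613/15 + (2/15)Q − (153.4 - 0.4Q) = 68, so Q' = 213.5.
Then Pb = 153.4 − 0.4·213.5 = 68 and Ps = 1613/15 + (2/15)·213.5 = 136.
The subsidy expands output by 213.5 − 86 = 127.5 past the efficient level; on those units the gap between marginal cost and willingness to pay runs from 0 up to 68.
DWL = ½ × 68 × 127.5 = 4335.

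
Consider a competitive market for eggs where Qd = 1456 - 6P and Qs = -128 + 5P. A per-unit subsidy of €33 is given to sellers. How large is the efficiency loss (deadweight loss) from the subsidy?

Pre-subsidy: 1456 - 6P = -128 + 5P gives P* = 144, Q* = 592.
With the subsidy, sellers receive Ps = Pb + 33 for each unit, where Pb is the price buyers pay.
Supply in terms of Pb becomes Qs = -128 + 5(Pb + 33) = 37 + 5Pb. Setting this equal to demand: 1456 - 6Pb = 37 + 5Pb, so Pb = 129.
Sellers receive Ps = 129 + 33 = 162; Q' = 1456 − 6·129 = 682.
The subsidy expands output by 682 − 592 = 90 past the efficient level; on those units the gap between marginal cost and willingness to pay runs from 0 up to 33.
DWL = ½ × 33 × 90 = 1485.

Deadweight loss = €1485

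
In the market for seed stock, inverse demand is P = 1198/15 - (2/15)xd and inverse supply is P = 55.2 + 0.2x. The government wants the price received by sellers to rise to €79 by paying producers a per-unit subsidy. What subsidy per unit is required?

At a seller price of 79, quantity supplied is -276 + 5·79 = 119.
Buyers absorb 119 only when they pay Pb = 1198/15 − (2/15)·119 = 64.
s = Ps − Pb = 79 − 64 = 15.

Required subsidy s = €15 per unit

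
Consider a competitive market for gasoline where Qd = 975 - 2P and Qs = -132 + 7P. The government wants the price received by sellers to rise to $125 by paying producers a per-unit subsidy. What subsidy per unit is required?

Required subsidy s = $9 per unit

At a seller price of 125, quantity supplied is -132 + 7·125 = 743.
Buyers absorb 743 only when they pay Pb with 975 − 2·Pb = 743, i.e. Pb = 116.
s = Ps − Pb = 125 − 116 = 9.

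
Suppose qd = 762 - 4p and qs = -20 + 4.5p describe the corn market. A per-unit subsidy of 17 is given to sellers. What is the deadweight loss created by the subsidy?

Deadweight loss = 306

Pre-subsidy: 762 - 4p = -20 + 4.5p gives p* = 92, q* = 394.
With the subsidy, sellers receive ps = pb + 17 for each unit, where pb is the price buyers pay.
Supply in terms of pb becomes qs = -20 + 4.5(pb + 17) = 56.5 + 4.5pb. Setting this equal to demand: 762 - 4pb = 56.5 + 4.5pb, so pb = 83.
Sellers receive ps = 83 + 17 = 100; q' = 762 − 4·83 = 430.
The subsidy expands output by 430 − 394 = 36 past the efficient level; on those units the gap between marginal cost and willingness to pay runs from 0 up to 17.
DWL = ½ × 17 × 36 = 306.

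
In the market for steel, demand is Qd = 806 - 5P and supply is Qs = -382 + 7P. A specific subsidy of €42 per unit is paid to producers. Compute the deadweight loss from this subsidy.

Deadweight loss = €2572.5

Pre-subsidy: 806 - 5P = -382 + 7P gives P* = 99, Q* = 311.
With the subsidy, sellers receive Ps = Pb + 42 for each unit, where Pb is the price buyers pay.
Supply in terms of Pb becomes Qs = -382 + 7(Pb + 42) = -88 + 7Pb. Setting this equal to demand: 806 - 5Pb = -88 + 7Pb, so Pb = 74.5.
Sellers receive Ps = 74.5 + 42 = 116.5; Q' = 806 − 5·74.5 = 433.5.
The subsidy expands output by 433.5 − 311 = 122.5 past the efficient level; on those units the gap between marginal cost and willingness to pay runs from 0 up to 42.
DWL = ½ × 42 × 122.5 = 2572.5.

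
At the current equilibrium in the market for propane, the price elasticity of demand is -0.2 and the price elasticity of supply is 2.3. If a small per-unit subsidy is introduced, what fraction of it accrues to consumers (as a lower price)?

Consumer share = 0.92

For a small subsidy around the equilibrium, the benefit split depends on the relative slopes, which at a point are proportional to the elasticities.
Buyer share = εs/(εs + |εd|) = 2.3/(2.3 + 0.2) = 0.92; seller share = |εd|/(εs + |εd|) = 0.08.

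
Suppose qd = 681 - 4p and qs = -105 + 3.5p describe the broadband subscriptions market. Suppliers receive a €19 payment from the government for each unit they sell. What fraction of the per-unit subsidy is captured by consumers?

Consumer share = 7/15

Pre-subsidy: 681 - 4p = -105 + 3.5p gives p* = 104.8, q* = 261.8.
With the subsidy, sellers receive ps = pb + 19 for each unit, where pb is the price buyers pay.
Supply in terms of pb becomes qs = -105 + 3.5(pb + 19) = -38.5 + 3.5pb. Setting this equal to demand: 681 - 4pb = -38.5 + 3.5pb, so pb = 1439/15.
Sellers receive ps = 1439/15 + 19 = 1724/15; q' = 681 − 4·(1439/15) = 4459/15.
Buyers' price falls by p* − pb = 104.8 − 1439/15 = 133/15; sellers' price rises by ps − p* = 1724/15 − 104.8 = 152/15.
So consumers capture (133/15)/19 = 7/15 of each unit of subsidy.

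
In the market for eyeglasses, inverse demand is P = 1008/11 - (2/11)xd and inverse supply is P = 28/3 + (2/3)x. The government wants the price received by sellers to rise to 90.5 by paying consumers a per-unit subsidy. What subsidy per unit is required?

Required subsidy s = 21 per unit

At a seller price of 90.5, quantity supplied is -14 + 1.5·90.5 = 121.75.
Buyers absorb 121.75 only when they pay Pb = 1008/11 − (2/11)·121.75 = 69.5.
s = Ps − Pb = 90.5 − 69.5 = 21.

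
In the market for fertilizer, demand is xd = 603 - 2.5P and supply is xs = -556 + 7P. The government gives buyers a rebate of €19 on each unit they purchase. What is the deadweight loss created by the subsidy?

Deadweight loss = €332.5

Pre-subsidy: 603 - 2.5P = -556 + 7P gives P* = 122, x* = 298.
With the rebate, buyers effectively pay Pb = Ps − 19, where Ps is the price sellers receive.
Demand in terms of Ps becomes xd = 603 − 2.5(Ps − 19) = 650.5 - 2.5Ps. Setting this equal to supply: 650.5 - 2.5Ps = -556 + 7Ps, so Ps = 127.
Buyers pay Pb = 127 − 19 = 108; x' = -556 + 7·127 = 333.
The subsidy expands output by 333 − 298 = 35 past the efficient level; on those units the gap between marginal cost and willingness to pay runs from 0 up to 19.
DWL = ½ × 19 × 35 = 332.5.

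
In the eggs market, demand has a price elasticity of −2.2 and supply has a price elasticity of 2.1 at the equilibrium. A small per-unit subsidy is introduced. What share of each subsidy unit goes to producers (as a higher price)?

For a small subsidy around the equilibrium, the benefit split depends on the relative slopes, which at a point are proportional to the elasticities.
Buyer share = εs/(εs + |εd|) = 2.1/(2.1 + 2.2) = 21/43; seller share = |εd|/(εs + |εd|) = 22/43.
So producers capture 22/43 of the subsidy.

Producer share = 22/43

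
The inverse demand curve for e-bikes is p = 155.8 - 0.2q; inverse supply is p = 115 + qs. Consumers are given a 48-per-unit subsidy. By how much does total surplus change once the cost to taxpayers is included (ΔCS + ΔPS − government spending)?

Pre-subsidy: 155.8 - 0.2q = 115 + q gives q* = 34 and p* = 149.
With the rebate, buyers effectively pay pb = ps − 48, where ps is the price sellers receive.
On the curves, pb = 155.8 - 0.2q and ps = 115 + q; the wedge ps − pb = 48 gives 115 + q − (155.8 - 0.2q) = 48, so q' = 74.
Then pb = 155.8 − 0.2·74 = 141 and ps = 115 + 1·74 = 189.
ΔCS = ½(34 + 74)(149 − 141) = 432; ΔPS = ½(34 + 74)(189 − 149) = 2160.
Government spending = 48 × 74 = 3552.
Net change = 432 + 2160 − 3552 = -960. The loss equals the DWL triangle ½·48·40.

Net change in total surplus = -960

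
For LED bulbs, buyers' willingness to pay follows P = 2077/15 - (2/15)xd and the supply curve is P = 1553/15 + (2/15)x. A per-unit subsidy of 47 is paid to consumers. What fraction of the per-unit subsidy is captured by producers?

Producer share = 0.5

Pre-subsidy: 2077/15 - (2/15)x = 1553/15 + (2/15)x gives x* = 131 and P* = 121.
With the rebate, buyers effectively pay Pb = Ps − 47, where Ps is the price sellers receive.
On the curves, Pb = 2077/15 - (2/15)x and Ps = 1553/15 + (2/15)x; the wedge Ps − Pb = 47 gives 1553/15 + (2/15)x − (2077/15 - (2/15)x) = 47, so x' = 307.25.
Then Pb = 2077/15 − (2/15)·307.25 = 97.5 and Ps = 1553/15 + (2/15)·307.25 = 144.5.
Buyers' price falls by P* − Pb = 121 − 97.5 = 23.5; sellers' price rises by Ps − P* = 144.5 − 121 = 23.5.
So producers capture 23.5/47 = 0.5 of each unit of subsidy.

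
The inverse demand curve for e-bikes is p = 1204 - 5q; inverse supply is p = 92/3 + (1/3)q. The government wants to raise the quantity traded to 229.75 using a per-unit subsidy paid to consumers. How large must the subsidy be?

At q = 229.75, from the demand curve buyers pay pb = 1204 − 5·229.75 = 55.25; from the supply curve sellers need ps = 92/3 + (1/3)·229.75 = 107.25.
The subsidy must fill the gap: s = ps − pb = 107.25 − 55.25 = 52.

Required subsidy s = 52 per unit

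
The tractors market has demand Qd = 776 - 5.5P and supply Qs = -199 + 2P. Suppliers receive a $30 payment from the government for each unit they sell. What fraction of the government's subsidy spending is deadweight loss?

Pre-subsidy: 776 - 5.5P = -199 + 2P gives P* = 130, Q* = 61.
With the subsidy, sellers receive Ps = Pb + 30 for each unit, where Pb is the price buyers pay.
Supply in terms of Pb becomes Qs = -199 + 2(Pb + 30) = -139 + 2Pb. Setting this equal to demand: 776 - 5.5Pb = -139 + 2Pb, so Pb = 122.
Sellers receive Ps = 122 + 30 = 152; Q' = 776 − 5.5·122 = 105.
ΔCS = ½(61 + 105)(130 − 122) = 664; ΔPS = ½(61 + 105)(152 − 130) = 1826.
Government spending = 30 × 105 = 3150.
DWL = ½ × 30 × (105 − 61) = 660; fraction = 660 / 3150 = 22/105.

DWL / government spending = 22/105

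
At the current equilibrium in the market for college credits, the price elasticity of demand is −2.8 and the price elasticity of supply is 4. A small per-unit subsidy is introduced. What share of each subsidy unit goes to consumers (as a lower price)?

Consumer share = 10/17

For a small subsidy around the equilibrium, the benefit split depends on the relative slopes, which at a point are proportional to the elasticities.
Buyer share = εs/(εs + |εd|) = 4/(4 + 2.8) = 10/17; seller share = |εd|/(εs + |εd|) = 7/17.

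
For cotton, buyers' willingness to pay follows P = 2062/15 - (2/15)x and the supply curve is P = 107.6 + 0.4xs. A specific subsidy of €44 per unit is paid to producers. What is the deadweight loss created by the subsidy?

Pre-subsidy: 2062/15 - (2/15)x = 107.6 + 0.4x gives x* = 56 and P* = 130.
With the subsidy, sellers receive Ps = Pb + 44 for each unit, where Pb is the price buyers pay.
On the curves, Pb = 2062/15 - (2/15)x and Ps = 107.6 + 0.4x; the wedge Ps − Pb = 44 gives 107.6 + 0.4x − (2062/15 - (2/15)x) = 44, so x' = 138.5.
Then Pb = 2062/15 − (2/15)·138.5 = 119 and Ps = 107.6 + 0.4·138.5 = 163.
The subsidy expands output by 138.5 − 56 = 82.5 past the efficient level; on those units the gap between marginal cost and willingness to pay runs from 0 up to 44.
DWL = ½ × 44 × 82.5 = 1815.

Deadweight loss = €1815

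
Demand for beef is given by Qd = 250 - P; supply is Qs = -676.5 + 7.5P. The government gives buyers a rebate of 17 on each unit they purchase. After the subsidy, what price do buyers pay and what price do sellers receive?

Buyers pay 94; sellers receive 111

Pre-subsidy: 250 - P = -676.5 + 7.5P gives P* = 109, Q* = 141.
With the rebate, buyers effectively pay Pb = Ps − 17, where Ps is the price sellers receive.
Demand in terms of Ps becomes Qd = 250 − 1(Ps − 17) = 267 - Ps. Setting this equal to supply: 267 - Ps = -676.5 + 7.5Ps, so Ps = 111.
Buyers pay Pb = 111 − 17 = 94; Q' = -676.5 + 7.5·111 = 156.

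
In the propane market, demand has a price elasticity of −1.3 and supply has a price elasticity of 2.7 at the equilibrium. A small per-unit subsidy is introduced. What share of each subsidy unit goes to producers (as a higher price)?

Producer share = 0.325

For a small subsidy around the equilibrium, the benefit split depends on the relative slopes, which at a point are proportional to the elasticities.
Buyer share = εs/(εs + |εd|) = 2.7/(2.7 + 1.3) = 0.675; seller share = |εd|/(εs + |εd|) = 0.325.
So producers capture 0.325 of the subsidy.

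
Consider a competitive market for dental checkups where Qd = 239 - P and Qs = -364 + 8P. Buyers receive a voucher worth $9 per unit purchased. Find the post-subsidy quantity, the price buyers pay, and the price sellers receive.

Pre-subsidy: 239 - P = -364 + 8P gives P* = 67, Q* = 172.
With the rebate, buyers effectively pay Pb = Ps − 9, where Ps is the price sellers receive.
Demand in terms of Ps becomes Qd = 239 − 1(Ps − 9) = 248 - Ps. Setting this equal to supply: 248 - Ps = -364 + 8Ps, so Ps = 68.
Buyers pay Pb = 68 − 9 = 59; Q' = -364 + 8·68 = 180.

Q' = 180; buyers pay $59; sellers receive $68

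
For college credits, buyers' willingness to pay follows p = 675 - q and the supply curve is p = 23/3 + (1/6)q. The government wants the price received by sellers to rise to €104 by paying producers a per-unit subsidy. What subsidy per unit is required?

Required subsidy s = €7 per unit

At a seller price of 104, quantity supplied is -46 + 6·104 = 578.
Buyers absorb 578 only when they pay pb = 675 − 1·578 = 97.
s = ps − pb = 104 − 97 = 7.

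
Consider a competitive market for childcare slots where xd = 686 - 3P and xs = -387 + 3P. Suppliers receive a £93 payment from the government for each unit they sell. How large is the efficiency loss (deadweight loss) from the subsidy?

Deadweight loss = £6486.75

Pre-subsidy: 686 - 3P = -387 + 3P gives P* = 1073/6, x* = 149.5.
With the subsidy, sellers receive Ps = Pb + 93 for each unit, where Pb is the price buyers pay.
Supply in terms of Pb becomes xs = -387 + 3(Pb + 93) = -108 + 3Pb. Setting this equal to demand: 686 - 3Pb = -108 + 3Pb, so Pb = 397/3.
Sellers receive Ps = 397/3 + 93 = 676/3; x' = 686 − 3·(397/3) = 289.
The subsidy expands output by 289 − 149.5 = 139.5 past the efficient level; on those units the gap between marginal cost and willingness to pay runs from 0 up to 93.
DWL = ½ × 93 × 139.5 = 6486.75.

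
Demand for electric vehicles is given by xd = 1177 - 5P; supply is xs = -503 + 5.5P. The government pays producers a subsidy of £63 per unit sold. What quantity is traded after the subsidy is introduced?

x' = 542

Pre-subsidy: 1177 - 5P = -503 + 5.5P gives P* = 160, x* = 377.
With the subsidy, sellers receive Ps = Pb + 63 for each unit, where Pb is the price buyers pay.
Supply in terms of Pb becomes xs = -503 + 5.5(Pb + 63) = -156.5 + 5.5Pb. Setting this equal to demand: 1177 - 5Pb = -156.5 + 5.5Pb, so Pb = 127.
Sellers receive Ps = 127 + 63 = 190; x' = 1177 − 5·127 = 542.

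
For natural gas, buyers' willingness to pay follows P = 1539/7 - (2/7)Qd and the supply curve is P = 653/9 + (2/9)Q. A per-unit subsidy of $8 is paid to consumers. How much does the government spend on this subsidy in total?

Government cost = $2446

Pre-subsidy: 1539/7 - (2/7)Q = 653/9 + (2/9)Q gives Q* = 290 and P* = 137.
With the rebate, buyers effectively pay Pb = Ps − 8, where Ps is the price sellers receive.
On the curves, Pb = 1539/7 - (2/7)Q and Ps = 653/9 + (2/9)Q; the wedge Ps − Pb = 8 gives 653/9 + (2/9)Q − (1539/7 - (2/7)Q) = 8, so Q' = 305.75.
Then Pb = 1539/7 − (2/7)·305.75 = 132.5 and Ps = 653/9 + (2/9)·305.75 = 140.5.
Government outlay = subsidy × quantity = 8 × 305.75 = 2446.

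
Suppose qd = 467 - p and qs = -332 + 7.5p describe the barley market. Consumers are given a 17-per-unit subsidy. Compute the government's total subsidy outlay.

Government cost = 6596

Pre-subsidy: 467 - p = -332 + 7.5p gives p* = 94, q* = 373.
With the rebate, buyers effectively pay pb = ps − 17, where ps is the price sellers receive.
Demand in terms of ps becomes qd = 467 − 1(ps − 17) = 484 - ps. Setting this equal to supply: 484 - ps = -332 + 7.5ps, so ps = 96.
Buyers pay pb = 96 − 17 = 79; q' = -332 + 7.5·96 = 388.
Government outlay = subsidy × quantity = 17 × 388 = 6596.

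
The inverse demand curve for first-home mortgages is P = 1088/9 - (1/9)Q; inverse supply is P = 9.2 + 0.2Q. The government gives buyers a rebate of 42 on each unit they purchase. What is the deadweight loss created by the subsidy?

Pre-subsidy: 1088/9 - (1/9)Q = 9.2 + 0.2Q gives Q* = 359 and P* = 81.
With the rebate, buyers effectively pay Pb = Ps − 42, where Ps is the price sellers receive.
On the curves, Pb = 1088/9 - (1/9)Q and Ps = 9.2 + 0.2Q; the wedge Ps − Pb = 42 gives 9.2 + 0.2Q − (1088/9 - (1/9)Q) = 42, so Q' = 494.
Then Pb = 1088/9 − (1/9)·494 = 66 and Ps = 9.2 + 0.2·494 = 108.
The subsidy expands output by 494 − 359 = 135 past the efficient level; on those units the gap between marginal cost and willingness to pay runs from 0 up to 42.
DWL = ½ × 42 × 135 = 2835.

Deadweight loss = 2835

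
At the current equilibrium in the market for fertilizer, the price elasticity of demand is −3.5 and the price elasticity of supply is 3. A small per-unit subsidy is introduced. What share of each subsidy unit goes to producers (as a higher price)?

For a small subsidy around the equilibrium, the benefit split depends on the relative slopes, which at a point are proportional to the elasticities.
Buyer share = εs/(εs + |εd|) = 3/(3 + 3.5) = 6/13; seller share = |εd|/(εs + |εd|) = 7/13.
So producers capture 7/13 of the subsidy.

Producer share = 7/13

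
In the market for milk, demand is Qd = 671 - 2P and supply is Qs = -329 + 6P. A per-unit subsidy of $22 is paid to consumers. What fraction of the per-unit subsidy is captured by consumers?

Consumer share = 0.75

Pre-subsidy: 671 - 2P = -329 + 6P gives P* = 125, Q* = 421.
With the rebate, buyers effectively pay Pb = Ps − 22, where Ps is the price sellers receive.
Demand in terms of Ps becomes Qd = 671 − 2(Ps − 22) = 715 - 2Ps. Setting this equal to supply: 715 - 2Ps = -329 + 6Ps, so Ps = 130.5.
Buyers pay Pb = 130.5 − 22 = 108.5; Q' = -329 + 6·130.5 = 454.
Buyers' price falls by P* − Pb = 125 − 108.5 = 16.5; sellers' price rises by Ps − P* = 130.5 − 125 = 5.5.
So consumers capture 16.5/22 = 0.75 of each unit of subsidy.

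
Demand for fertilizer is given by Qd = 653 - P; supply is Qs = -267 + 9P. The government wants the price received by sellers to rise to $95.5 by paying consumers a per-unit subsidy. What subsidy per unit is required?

At a seller price of 95.5, quantity supplied is -267 + 9·95.5 = 592.5.
Buyers absorb 592.5 only when they pay Pb with 653 − 1·Pb = 592.5, i.e. Pb = 60.5.
s = Ps − Pb = 95.5 − 60.5 = 35.

Required subsidy s = $35 per unit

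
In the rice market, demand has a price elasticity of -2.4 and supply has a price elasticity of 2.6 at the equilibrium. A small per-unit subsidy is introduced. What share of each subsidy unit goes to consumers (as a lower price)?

Consumer share = 0.52

For a small subsidy around the equilibrium, the benefit split depends on the relative slopes, which at a point are proportional to the elasticities.
Buyer share = εs/(εs + |εd|) = 2.6/(2.6 + 2.4) = 0.52; seller share = |εd|/(εs + |εd|) = 0.48.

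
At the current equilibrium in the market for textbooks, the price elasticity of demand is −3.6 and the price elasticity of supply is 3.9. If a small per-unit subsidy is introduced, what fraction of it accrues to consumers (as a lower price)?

Consumer share = 0.52

For a small subsidy around the equilibrium, the benefit split depends on the relative slopes, which at a point are proportional to the elasticities.
Buyer share = εs/(εs + |εd|) = 3.9/(3.9 + 3.6) = 0.52; seller share = |εd|/(εs + |εd|) = 0.48.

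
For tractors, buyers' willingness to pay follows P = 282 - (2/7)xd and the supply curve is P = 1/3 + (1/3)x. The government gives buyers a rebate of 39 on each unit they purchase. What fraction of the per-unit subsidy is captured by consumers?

Consumer share = 6/13

Pre-subsidy: 282 - (2/7)x = 1/3 + (1/3)x gives x* = 455 and P* = 152.
With the rebate, buyers effectively pay Pb = Ps − 39, where Ps is the price sellers receive.
On the curves, Pb = 282 - (2/7)x and Ps = 1/3 + (1/3)x; the wedge Ps − Pb = 39 gives 1/3 + (1/3)x − (282 - (2/7)x) = 39, so x' = 518.
Then Pb = 282 − (2/7)·518 = 134 and Ps = 1/3 + (1/3)·518 = 173.
Buyers' price falls by P* − Pb = 152 − 134 = 18; sellers' price rises by Ps − P* = 173 − 152 = 21.
So consumers capture 18/39 = 6/13 of each unit of subsidy.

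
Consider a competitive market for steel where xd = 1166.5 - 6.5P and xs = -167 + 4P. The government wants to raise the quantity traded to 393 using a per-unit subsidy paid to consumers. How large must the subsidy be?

Required subsidy s = 21 per unit

At x = 393, invert demand for the buyer price: Pb = (1166.5 − 393)/6.5 = 119; invert supply for the seller price: Ps = (393 − (-167))/4 = 140.
The subsidy must fill the gap: s = Ps − Pb = 140 − 119 = 21.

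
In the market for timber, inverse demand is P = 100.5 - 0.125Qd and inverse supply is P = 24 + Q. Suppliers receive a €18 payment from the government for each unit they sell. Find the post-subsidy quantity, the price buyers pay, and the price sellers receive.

Pre-subsidy: 100.5 - 0.125Q = 24 + Q gives Q* = 68 and P* = 92.
With the subsidy, sellers receive Ps = Pb + 18 for each unit, where Pb is the price buyers pay.
On the curves, Pb = 100.5 - 0.125Q and Ps = 24 + Q; the wedge Ps − Pb = 18 gives 24 + Q − (100.5 - 0.125Q) = 18, so Q' = 84.
Then Pb = 100.5 − 0.125·84 = 90 and Ps = 24 + 1·84 = 108.

Q' = 84; buyers pay €90; sellers receive €108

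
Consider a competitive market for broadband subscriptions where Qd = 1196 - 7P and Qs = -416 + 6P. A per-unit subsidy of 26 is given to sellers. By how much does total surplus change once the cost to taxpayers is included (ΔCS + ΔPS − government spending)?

Net change in total surplus = -1092

Pre-subsidy: 1196 - 7P = -416 + 6P gives P* = 124, Q* = 328.
With the subsidy, sellers receive Ps = Pb + 26 for each unit, where Pb is the price buyers pay.
Supply in terms of Pb becomes Qs = -416 + 6(Pb + 26) = -260 + 6Pb. Setting this equal to demand: 1196 - 7Pb = -260 + 6Pb, so Pb = 112.
Sellers receive Ps = 112 + 26 = 138; Q' = 1196 − 7·112 = 412.
ΔCS = ½(328 + 412)(124 − 112) = 4440; ΔPS = ½(328 + 412)(138 − 124) = 5180.
Government spending = 26 × 412 = 10712.
Net change = 4440 + 5180 − 10712 = -1092. The loss equals the DWL triangle ½·26·84.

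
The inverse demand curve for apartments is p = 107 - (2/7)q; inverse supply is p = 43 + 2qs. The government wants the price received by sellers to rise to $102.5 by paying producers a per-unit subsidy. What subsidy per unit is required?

At a seller price of 102.5, quantity supplied is -21.5 + 0.5·102.5 = 29.75.
Buyers absorb 29.75 only when they pay pb = 107 − (2/7)·29.75 = 98.5.
s = ps − pb = 102.5 − 98.5 = 4.

Required subsidy s = $4 per unit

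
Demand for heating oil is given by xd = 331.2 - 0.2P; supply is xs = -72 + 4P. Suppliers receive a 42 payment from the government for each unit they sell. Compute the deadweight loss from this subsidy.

Deadweight loss = 168

Pre-subsidy: 331.2 - 0.2P = -72 + 4P gives P* = 96, x* = 312.
With the subsidy, sellers receive Ps = Pb + 42 for each unit, where Pb is the price buyers pay.
Supply in terms of Pb becomes xs = -72 + 4(Pb + 42) = 96 + 4Pb. Setting this equal to demand: 331.2 - 0.2Pb = 96 + 4Pb, so Pb = 56.
Sellers receive Ps = 56 + 42 = 98; x' = 331.2 − 0.2·56 = 320.
The subsidy expands output by 320 − 312 = 8 past the efficient level; on those units the gap between marginal cost and willingness to pay runs from 0 up to 42.
DWL = ½ × 42 × 8 = 168.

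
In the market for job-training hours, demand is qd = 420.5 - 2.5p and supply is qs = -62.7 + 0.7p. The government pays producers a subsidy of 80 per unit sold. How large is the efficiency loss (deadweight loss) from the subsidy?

Deadweight loss = 1750

Pre-subsidy: 420.5 - 2.5p = -62.7 + 0.7p gives p* = 151, q* = 43.
With the subsidy, sellers receive ps = pb + 80 for each unit, where pb is the price buyers pay.
Supply in terms of pb becomes qs = -62.7 + 0.7(pb + 80) = -6.7 + 0.7pb. Setting this equal to demand: 420.5 - 2.5pb = -6.7 + 0.7pb, so pb = 133.5.
Sellers receive ps = 133.5 + 80 = 213.5; q' = 420.5 − 2.5·133.5 = 86.75.
The subsidy expands output by 86.75 − 43 = 43.75 past the efficient level; on those units the gap between marginal cost and willingness to pay runs from 0 up to 80.
DWL = ½ × 80 × 43.75 = 1750.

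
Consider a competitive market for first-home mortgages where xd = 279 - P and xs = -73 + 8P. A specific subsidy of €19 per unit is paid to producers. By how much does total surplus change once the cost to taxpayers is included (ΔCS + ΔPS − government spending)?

Net change in total surplus = -1444/9

Pre-subsidy: 279 - P = -73 + 8P gives P* = 352/9, x* = 2159/9.
With the subsidy, sellers receive Ps = Pb + 19 for each unit, where Pb is the price buyers pay.
Supply in terms of Pb becomes xs = -73 + 8(Pb + 19) = 79 + 8Pb. Setting this equal to demand: 279 - Pb = 79 + 8Pb, so Pb = 200/9.
Sellers receive Ps = 200/9 + 19 = 371/9; x' = 279 − 1·(200/9) = 2311/9.
ΔCS = ½(2159/9 + 2311/9)(352/9 − 200/9) = 113240/27; ΔPS = ½(2159/9 + 2311/9)(371/9 − 352/9) = 14155/27.
Government spending = 19 × 2311/9 = 43909/9.
Net change = 113240/27 + 14155/27 − 43909/9 = -1444/9. The loss equals the DWL triangle ½·19·152/9.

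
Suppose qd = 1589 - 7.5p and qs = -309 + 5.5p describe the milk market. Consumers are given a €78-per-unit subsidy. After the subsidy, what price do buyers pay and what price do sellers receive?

Buyers pay €113; sellers receive €191

Pre-subsidy: 1589 - 7.5p = -309 + 5.5p gives p* = 146, q* = 494.
With the rebate, buyers effectively pay pb = ps − 78, where ps is the price sellers receive.
Demand in terms of ps becomes qd = 1589 − 7.5(ps − 78) = 2174 - 7.5ps. Setting this equal to supply: 2174 - 7.5ps = -309 + 5.5ps, so ps = 191.
Buyers pay pb = 191 − 78 = 113; q' = -309 + 5.5·191 = 741.5.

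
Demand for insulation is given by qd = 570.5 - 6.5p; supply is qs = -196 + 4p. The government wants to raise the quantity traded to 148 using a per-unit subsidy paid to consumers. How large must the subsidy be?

Required subsidy s = 21 per unit

At q = 148, invert demand for the buyer price: pb = (570.5 − 148)/6.5 = 65; invert supply for the seller price: ps = (148 − (-196))/4 = 86.
The subsidy must fill the gap: s = ps − pb = 86 − 65 = 21.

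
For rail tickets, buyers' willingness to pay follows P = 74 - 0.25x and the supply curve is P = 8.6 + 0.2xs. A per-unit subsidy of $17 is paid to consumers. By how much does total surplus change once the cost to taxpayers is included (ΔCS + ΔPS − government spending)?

Pre-subsidy: 74 - 0.25x = 8.6 + 0.2x gives x* = 436/3 and P* = 113/3.
With the rebate, buyers effectively pay Pb = Ps − 17, where Ps is the price sellers receive.
On the curves, Pb = 74 - 0.25x and Ps = 8.6 + 0.2x; the wedge Ps − Pb = 17 gives 8.6 + 0.2x − (74 - 0.25x) = 17, so x' = 1648/9.
Then Pb = 74 − 0.25·(1648/9) = 254/9 and Ps = 8.6 + 0.2·(1648/9) = 407/9.
ΔCS = ½(436/3 + 1648/9)(113/3 − 254/9) = 125630/81; ΔPS = ½(436/3 + 1648/9)(407/9 − 113/3) = 100504/81.
Government spending = 17 × 1648/9 = 28016/9.
Net change = 125630/81 + 100504/81 − 28016/9 = -2890/9. The loss equals the DWL triangle ½·17·340/9.

Net change in total surplus = -2890/9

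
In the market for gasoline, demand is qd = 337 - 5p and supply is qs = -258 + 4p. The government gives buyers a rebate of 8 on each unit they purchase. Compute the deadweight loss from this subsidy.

Pre-subsidy: 337 - 5p = -258 + 4p gives p* = 595/9, q* = 58/9.
With the rebate, buyers effectively pay pb = ps − 8, where ps is the price sellers receive.
Demand in terms of ps becomes qd = 337 − 5(ps − 8) = 377 - 5ps. Setting this equal to supply: 377 - 5ps = -258 + 4ps, so ps = 635/9.
Buyers pay pb = 635/9 − 8 = 563/9; q' = -258 + 4·(635/9) = 218/9.
The subsidy expands output by 218/9 − 58/9 = 160/9 past the efficient level; on those units the gap between marginal cost and willingness to pay runs from 0 up to 8.
DWL = ½ × 8 × 160/9 = 640/9.

Deadweight loss = 640/9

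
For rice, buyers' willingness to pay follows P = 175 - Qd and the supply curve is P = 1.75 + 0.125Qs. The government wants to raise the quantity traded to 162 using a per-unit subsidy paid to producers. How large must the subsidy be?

Required subsidy s = 9 per unit

At Q = 162, from the demand curve buyers pay Pb = 175 − 1·162 = 13; from the supply curve sellers need Ps = 1.75 + 0.125·162 = 22.
The subsidy must fill the gap: s = Ps − Pb = 22 − 13 = 9.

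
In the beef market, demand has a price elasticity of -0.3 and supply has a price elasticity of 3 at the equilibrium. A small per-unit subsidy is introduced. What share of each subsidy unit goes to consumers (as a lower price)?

For a small subsidy around the equilibrium, the benefit split depends on the relative slopes, which at a point are proportional to the elasticities.
Buyer share = εs/(εs + |εd|) = 3/(3 + 0.3) = 10/11; seller share = |εd|/(εs + |εd|) = 1/11.

Consumer share = 10/11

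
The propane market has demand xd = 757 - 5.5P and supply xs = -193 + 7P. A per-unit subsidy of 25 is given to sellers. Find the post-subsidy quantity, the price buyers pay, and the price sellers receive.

x' = 416; buyers pay 62; sellers receive 87

Pre-subsidy: 757 - 5.5P = -193 + 7P gives P* = 76, x* = 339.
With the subsidy, sellers receive Ps = Pb + 25 for each unit, where Pb is the price buyers pay.
Supply in terms of Pb becomes xs = -193 + 7(Pb + 25) = -18 + 7Pb. Setting this equal to demand: 757 - 5.5Pb = -18 + 7Pb, so Pb = 62.
Sellers receive Ps = 62 + 25 = 87; x' = 757 − 5.5·62 = 416.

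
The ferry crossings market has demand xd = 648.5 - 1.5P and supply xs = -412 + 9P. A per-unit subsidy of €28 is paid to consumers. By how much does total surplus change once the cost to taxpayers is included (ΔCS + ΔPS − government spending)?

Net change in total surplus = -€504

Pre-subsidy: 648.5 - 1.5P = -412 + 9P gives P* = 101, x* = 497.
With the rebate, buyers effectively pay Pb = Ps − 28, where Ps is the price sellers receive.
Demand in terms of Ps becomes xd = 648.5 − 1.5(Ps − 28) = 690.5 - 1.5Ps. Setting this equal to supply: 690.5 - 1.5Ps = -412 + 9Ps, so Ps = 105.
Buyers pay Pb = 105 − 28 = 77; x' = -412 + 9·105 = 533.
ΔCS = ½(497 + 533)(101 − 77) = 12360; ΔPS = ½(497 + 533)(105 − 101) = 2060.
Government spending = 28 × 533 = 14924.
Net change = 12360 + 2060 − 14924 = -504. The loss equals the DWL triangle ½·28·36.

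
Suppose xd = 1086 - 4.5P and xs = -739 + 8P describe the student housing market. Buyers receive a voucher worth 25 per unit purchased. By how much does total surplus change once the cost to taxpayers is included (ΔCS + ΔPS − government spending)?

Pre-subsidy: 1086 - 4.5P = -739 + 8P gives P* = 146, x* = 429.
With the rebate, buyers effectively pay Pb = Ps − 25, where Ps is the price sellers receive.
Demand in terms of Ps becomes xd = 1086 − 4.5(Ps − 25) = 1198.5 - 4.5Ps. Setting this equal to supply: 1198.5 - 4.5Ps = -739 + 8Ps, so Ps = 155.
Buyers pay Pb = 155 − 25 = 130; x' = -739 + 8·155 = 501.
ΔCS = ½(429 + 501)(146 − 130) = 7440; ΔPS = ½(429 + 501)(155 − 146) = 4185.
Government spending = 25 × 501 = 12525.
Net change = 7440 + 4185 − 12525 = -900. The loss equals the DWL triangle ½·25·72.

Net change in total surplus = -900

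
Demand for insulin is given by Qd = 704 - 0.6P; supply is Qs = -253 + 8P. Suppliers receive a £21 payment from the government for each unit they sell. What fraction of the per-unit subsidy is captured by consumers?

Pre-subsidy: 704 - 0.6P = -253 + 8P gives P* = 4785/43, Q* = 27401/43.
With the subsidy, sellers receive Ps = Pb + 21 for each unit, where Pb is the price buyers pay.
Supply in terms of Pb becomes Qs = -253 + 8(Pb + 21) = -85 + 8Pb. Setting this equal to demand: 704 - 0.6Pb = -85 + 8Pb, so Pb = 3945/43.
Sellers receive Ps = 3945/43 + 21 = 4848/43; Q' = 704 − 0.6·(3945/43) = 27905/43.
Buyers' price falls by P* − Pb = 4785/43 − 3945/43 = 840/43; sellers' price rises by Ps − P* = 4848/43 − 4785/43 = 63/43.
So consumers capture (840/43)/21 = 40/43 of each unit of subsidy.

Consumer share = 40/43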